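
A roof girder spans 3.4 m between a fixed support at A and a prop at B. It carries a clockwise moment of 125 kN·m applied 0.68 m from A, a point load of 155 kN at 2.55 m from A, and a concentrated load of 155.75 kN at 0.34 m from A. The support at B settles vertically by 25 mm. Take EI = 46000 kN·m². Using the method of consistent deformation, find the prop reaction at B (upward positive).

Remove the prop at B; the released (primary) structure is a cantilever built in at A.
Downward deflection at the released point B due to the loads:
  clockwise couple 125 at a = 0.68: M₀a(2L − a)/(2EI) = 260.1/EI
  point load 155 at a = 2.55: Pa²(3L − a)/(6EI) = 1285/EI
  point load 155.75 at a = 0.34: Pa²(3L − a)/(6EI) = 29.59/EI
  δ_0 = 1575/EI
Tip deflection under a unit load at B: L³/(3EI) = 13.1/EI.
With EI = 46000 kN·m²: δ_0 = 0.034234 m and δ_{BB} = 0.000285 m/kN.
Compatibility — the beam at B must follow the support down by 0.025 m: δ_0 − R_B·δ_{BB} = 0.025, so R_B = (0.034234 − 0.025)/0.000285 = 32.42 kN.

R_B = 32.42 kN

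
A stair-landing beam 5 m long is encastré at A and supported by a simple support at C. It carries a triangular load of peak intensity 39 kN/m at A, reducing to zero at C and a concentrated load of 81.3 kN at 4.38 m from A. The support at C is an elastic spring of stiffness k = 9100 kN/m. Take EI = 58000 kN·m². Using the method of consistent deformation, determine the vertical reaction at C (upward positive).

R_C = 74.38 kN

Take the reaction at C as the redundant and release it; the primary structure is a cantilever fixed at A.
Free-end deflection of the primary structure under the applied loading (downward +):
  triangular load, peak 39 at the fixed end: w₀L⁴/(30EI) = 812.5/EI
  point load 81.3 at a = 4.38: Pa²(3L − a)/(6EI) = 2761/EI
  δ_0 = 3573/EI
Tip deflection under a unit load at C: L³/(3EI) = 41.67/EI.
With EI = 58000 kN·m²: δ_0 = 0.061606 m and δ_{CC} = 0.000718 m/kN.
Compatibility — the spring shortens by R_C/k under the reaction it provides: δ_0 − R_C·δ_{CC} = R_C/k. With 1/k = 0.00011 m/kN, R_C = δ_0 / (δ_{CC} + 1/k) = 0.061606 / (0.000718 + 0.00011) = 74.38 kN.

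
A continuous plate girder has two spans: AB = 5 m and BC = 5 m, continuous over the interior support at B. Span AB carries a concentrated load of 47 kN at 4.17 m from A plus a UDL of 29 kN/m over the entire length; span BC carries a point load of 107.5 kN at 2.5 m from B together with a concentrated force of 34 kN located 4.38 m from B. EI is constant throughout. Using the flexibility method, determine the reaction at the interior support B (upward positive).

R_B = 216 kN

Insert a hinge at B; M_B is the redundant, and each span becomes simply supported.
Discontinuity in slope at B on the released structure — sum the simple-span end rotations:
  span AB: point load 47 at a = 4.17: Pab(L + a)/(6LEI) = 49.72/EI
  span AB: UDL 29: wL³/(24EI) = 151/EI
  span BC: point load 107.5 at a = 2.5: Pab(L + b)/(6LEI) = 168/EI
  span BC: point load 34 at a = 4.38: Pab(L + b)/(6LEI) = 17.3/EI
  relative rotation θ_0 = (200.8 + 185.3)/EI = 386/EI
A unit hogging moment at B produces rotation L₁/(3EI) + L₂/(3EI) = 3.333/EI.
Compatibility: M_B·(L₁+L₂)/(3EI) = θ_0, giving M_B = 115.8 kN·m (hogging).
Span AB, ΣM about A with M_B applied at B: R_B^{AB}·5 = 558.5 + 115.8, so R_B^{AB} = 134.9 kN and R_A = 192 − 134.9 = 57.14 kN.
Span BC, ΣM about C: R_B^{BC}·5 = 289.8 + 115.8, so R_B^{BC} = 81.13 kN and R_C = 141.5 − 81.13 = 60.37 kN.
R_B = 134.9 + 81.13 = 216 kN.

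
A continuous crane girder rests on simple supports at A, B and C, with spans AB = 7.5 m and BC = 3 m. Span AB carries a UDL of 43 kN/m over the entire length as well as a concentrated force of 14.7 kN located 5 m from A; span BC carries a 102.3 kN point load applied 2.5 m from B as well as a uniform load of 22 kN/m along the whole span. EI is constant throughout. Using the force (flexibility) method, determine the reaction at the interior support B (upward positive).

R_B = 335.3 kN

Take M_B as the redundant. Released structure: two simple spans AB and BC with a hinge at B.
Rotations at B on the released spans (each span's end-slope, ×1/EI):
  span AB: UDL 43: wL³/(24EI) = 755.9/EI
  span AB: point load 14.7 at a = 5: Pab(L + a)/(6LEI) = 51.04/EI
  span BC: point load 102.3 at a = 2.5: Pab(L + b)/(6LEI) = 24.86/EI
  span BC: UDL 22: wL³/(24EI) = 24.75/EI
  relative rotation θ_0 = (806.9 + 49.61)/EI = 856.5/EI
A unit hogging moment at B produces rotation L₁/(3EI) + L₂/(3EI) = 3.5/EI.
Slope continuity at B: θ_0 = M_B·3.5/EI, so M_B = 856.5/3.5 = 244.7 kN·m (hogging).
Span AB, ΣM about A with M_B applied at B: R_B^{AB}·7.5 = 1283 + 244.7, so R_B^{AB} = 203.7 kN and R_A = 337.2 − 203.7 = 133.5 kN.
Span BC, ΣM about C: R_B^{BC}·3 = 150.2 + 244.7, so R_B^{BC} = 131.6 kN and R_C = 168.3 − 131.6 = 36.68 kN.
R_B = 203.7 + 131.6 = 335.3 kN.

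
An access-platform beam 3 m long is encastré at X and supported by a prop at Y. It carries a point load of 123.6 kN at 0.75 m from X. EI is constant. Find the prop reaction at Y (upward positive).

Release the roller at Y. Primary structure: cantilever fixed at X.
Deflection at Y on the released cantilever, summing each load's contribution:
  point load 123.6 at a = 0.75: Pa²(3L − a)/(6EI) = 95.6/EI
Tip deflection under a unit load at Y: L³/(3EI) = 9/EI.
Compatibility at Y: δ_0 − R_Y·δ_{YY} = 0, so R_Y = 95.6/9 = 10.62 kN.

R_Y = 10.62 kN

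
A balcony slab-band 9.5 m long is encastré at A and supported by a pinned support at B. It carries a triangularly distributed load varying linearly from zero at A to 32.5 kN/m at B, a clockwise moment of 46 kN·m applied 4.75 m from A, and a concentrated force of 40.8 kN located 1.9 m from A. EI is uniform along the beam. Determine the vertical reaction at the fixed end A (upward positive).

R_A = 102.5 kN

Choose R_B as the redundant. The primary structure is the cantilever fixed at A.
Deflection at B on the released cantilever, summing each load's contribution:
  triangular load, peak 32.5 at the free end: 11w₀L⁴/(120EI) = 24265/EI
  clockwise couple 46 at a = 4.75: M₀a(2L − a)/(2EI) = 1557/EI
  point load 40.8 at a = 1.9: Pa²(3L − a)/(6EI) = 653/EI
  δ_0 = 26475/EI
Flexibility coefficient — unit upward force at B: δ_{BB} = L³/(3EI) = 285.8/EI.
The prop prevents deflection at B: R_B = δ_0/δ_{BB} = 26475/285.8 = 92.64 kN.
Vertical equilibrium: R_A = ΣP − R_B = 195.2 − 92.64 = 102.5 kN.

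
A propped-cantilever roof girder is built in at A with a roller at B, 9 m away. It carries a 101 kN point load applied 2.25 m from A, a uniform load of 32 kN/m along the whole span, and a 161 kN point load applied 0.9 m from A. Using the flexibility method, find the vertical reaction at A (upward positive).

R_A = 431 kN

Release the roller at B. Primary structure: cantilever fixed at A.
Deflection at B on the released cantilever, summing each load's contribution:
  point load 101 at a = 2.25: Pa²(3L − a)/(6EI) = 2109/EI
  UDL 32: wL⁴/(8EI) = 26244/EI
  point load 161 at a = 0.9: Pa²(3L − a)/(6EI) = 567.3/EI
  δ_0 = 28920/EI
Flexibility coefficient — unit upward force at B: δ_{BB} = L³/(3EI) = 243/EI.
Compatibility at B: δ_0 − R_B·δ_{BB} = 0, so R_B = 28920/243 = 119 kN.
Vertical equilibrium: R_A = ΣP − R_B = 550 − 119 = 431 kN.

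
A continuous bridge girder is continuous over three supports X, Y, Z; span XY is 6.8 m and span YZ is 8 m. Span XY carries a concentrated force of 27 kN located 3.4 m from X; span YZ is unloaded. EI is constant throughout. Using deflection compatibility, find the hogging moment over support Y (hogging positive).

Insert a hinge at Y; M_Y is the redundant, and each span becomes simply supported.
End slopes at the hinge Y, treating each span as simply supported:
  span XY: point load 27 at a = 3.4: Pab(L + a)/(6LEI) = 78.03/EI
  relative rotation θ_0 = (78.03 + 0)/EI = 78.03/EI
A unit hogging moment at Y produces rotation L₁/(3EI) + L₂/(3EI) = 4.933/EI.
Slope continuity at Y: θ_0 = M_Y·4.933/EI, so M_Y = 78.03/4.933 = 15.82 kN·m (hogging).

M_Y = 15.82 kN·m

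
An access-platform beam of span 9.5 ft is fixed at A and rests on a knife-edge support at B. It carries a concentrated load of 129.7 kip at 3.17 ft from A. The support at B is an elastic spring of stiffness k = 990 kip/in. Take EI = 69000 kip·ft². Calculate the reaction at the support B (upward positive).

Choose R_B as the redundant. The primary structure is the cantilever fixed at A.
Free-end deflection of the primary structure under the applied loading (downward +):
  point load 129.7 at a = 3.17: Pa²(3L − a)/(6EI) = 5502/EI
Tip deflection under a unit load at B: L³/(3EI) = 285.8/EI.
With EI = 69000 kip·ft²: δ_0 = 0.079743 ft and δ_{BB} = 0.004142 ft/kip.
Compatibility — the spring shortens by R_B/k under the reaction it provides: δ_0 − R_B·δ_{BB} = R_B/k. With 1/k = 1/(990×12) ft/kip = 0.000084 ft/kip, R_B = δ_0 / (δ_{BB} + 1/k) = 0.079743 / (0.004142 + 0.000084) = 18.87 kip.

R_B = 18.87 kip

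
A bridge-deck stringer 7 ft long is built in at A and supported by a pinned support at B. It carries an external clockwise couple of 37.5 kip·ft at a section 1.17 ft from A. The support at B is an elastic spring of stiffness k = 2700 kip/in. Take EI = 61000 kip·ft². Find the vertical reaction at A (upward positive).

Choose R_B as the redundant. The primary structure is the cantilever fixed at A.
Downward deflection at the released point B due to the loads:
  clockwise couple 37.5 at a = 1.17: M₀a(2L − a)/(2EI) = 281.5/EI
Tip deflection under a unit load at B: L³/(3EI) = 114.3/EI.
With EI = 61000 kip·ft²: δ_0 = 0.004614 ft and δ_{BB} = 0.001874 ft/kip.
Compatibility — the spring shortens by R_B/k under the reaction it provides: δ_0 − R_B·δ_{BB} = R_B/k. With 1/k = 1/(2700×12) ft/kip = 0.000031 ft/kip, R_B = δ_0 / (δ_{BB} + 1/k) = 0.004614 / (0.001874 + 0.000031) = 2.422 kip.
Vertical equilibrium: R_A = ΣP − R_B = 0 − 2.422 = -2.422 kip.

R_A = -2.422 kip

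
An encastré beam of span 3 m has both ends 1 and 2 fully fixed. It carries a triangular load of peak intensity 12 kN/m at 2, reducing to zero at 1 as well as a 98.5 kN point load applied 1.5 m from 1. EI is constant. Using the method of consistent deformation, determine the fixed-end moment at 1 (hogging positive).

M_1 = 40.54 kN·m

Take the two fixed-end moments M_1, M_2 as redundants; the released structure is the simple span 12.
End rotations of the released simple span under the applied load (×1/EI):
  at 1: triangular load, peak 12: 7w₀L³/(360EI) = 6.3/EI
  at 2: triangular load, peak 12: w₀L³/(45EI) = 7.2/EI
  at 1: point load 98.5 at a = 1.5: Pab(L + b)/(6LEI) = 55.41/EI
  at 2: point load 98.5 at a = 1.5: Pab(L + a)/(6LEI) = 55.41/EI
  θ_10 = 61.71/EI,  θ_20 = 62.61/EI
Flexibility coefficients: a unit moment at one end gives L/(3EI) there and L/(6EI) at the far end, so f₁₁ = f₂₂ = 1/EI and f₁₂ = f₂₁ = 0.5/EI.
Compatibility — zero rotation at each built-in end:
  1 M_1 + 0.5 M_2 = 61.71
  0.5 M_1 + 1 M_2 = 62.61
Solving the pair gives M_1 = 40.54 kN·m and M_2 = 42.34 kN·m (hogging).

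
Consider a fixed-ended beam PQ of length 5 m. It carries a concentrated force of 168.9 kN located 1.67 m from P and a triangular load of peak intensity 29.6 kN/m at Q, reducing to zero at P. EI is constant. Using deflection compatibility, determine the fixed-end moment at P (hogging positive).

Take the two fixed-end moments M_P, M_Q as redundants; the released structure is the simple span PQ.
Simple-span end rotations at P and Q under the given loads:
  at P: point load 168.9 at a = 1.67: Pab(L + b)/(6LEI) = 260.8/EI
  at Q: point load 168.9 at a = 1.67: Pab(L + a)/(6LEI) = 208.8/EI
  at P: triangular load, peak 29.6: 7w₀L³/(360EI) = 71.94/EI
  at Q: triangular load, peak 29.6: w₀L³/(45EI) = 82.22/EI
  θ_P0 = 332.7/EI,  θ_Q0 = 291.1/EI
Flexibility coefficients: a unit moment at one end gives L/(3EI) there and L/(6EI) at the far end, so f₁₁ = f₂₂ = 1.667/EI and f₁₂ = f₂₁ = 0.8333/EI.
Compatibility — zero rotation at each built-in end:
  1.667 M_P + 0.8333 M_Q = 332.7
  0.8333 M_P + 1.667 M_Q = 291.1
Solving the pair gives M_P = 149.8 kN·m and M_Q = 99.74 kN·m (hogging).

M_P = 149.8 kN·m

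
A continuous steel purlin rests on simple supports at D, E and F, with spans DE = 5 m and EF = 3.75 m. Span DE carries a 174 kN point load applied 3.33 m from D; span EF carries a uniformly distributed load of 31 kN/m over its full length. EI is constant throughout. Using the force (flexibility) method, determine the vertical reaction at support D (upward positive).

R_D = 35.02 kN

Insert a hinge at E; M_E is the redundant, and each span becomes simply supported.
Rotations at E on the released spans (each span's end-slope, ×1/EI):
  span DE: point load 174 at a = 3.33: Pab(L + a)/(6LEI) = 268.7/EI
  span EF: UDL 31: wL³/(24EI) = 68.12/EI
  relative rotation θ_0 = (268.7 + 68.12)/EI = 336.8/EI
A unit hogging moment at E produces rotation L₁/(3EI) + L₂/(3EI) = 2.917/EI.
Slope continuity at E: θ_0 = M_E·2.917/EI, so M_E = 336.8/2.917 = 115.5 kN·m (hogging).
Span DE, ΣM about D with M_E applied at E: R_E^{DE}·5 = 579.4 + 115.5, so R_E^{DE} = 139 kN and R_D = 174 − 139 = 35.02 kN.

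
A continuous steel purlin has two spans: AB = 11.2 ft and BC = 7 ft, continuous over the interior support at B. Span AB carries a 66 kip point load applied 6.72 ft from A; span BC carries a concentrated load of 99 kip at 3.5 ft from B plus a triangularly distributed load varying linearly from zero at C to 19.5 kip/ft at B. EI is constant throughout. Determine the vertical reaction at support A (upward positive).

R_A = 11.95 kip

Insert a hinge at B; M_B is the redundant, and each span becomes simply supported.
Rotations at B on the released spans (each span's end-slope, ×1/EI):
  span AB: point load 66 at a = 6.72: Pab(L + a)/(6LEI) = 529.9/EI
  span BC: point load 99 at a = 3.5: Pab(L + b)/(6LEI) = 303.2/EI
  span BC: triangular load, peak 19.5: w₀L³/(45EI) = 148.6/EI
  relative rotation θ_0 = (529.9 + 451.8)/EI = 981.7/EI
A unit hogging moment at B produces rotation L₁/(3EI) + L₂/(3EI) = 6.067/EI.
Compatibility: M_B·(L₁+L₂)/(3EI) = θ_0, giving M_B = 161.8 kip·ft (hogging).
Span AB, ΣM about A with M_B applied at B: R_B^{AB}·11.2 = 443.5 + 161.8, so R_B^{AB} = 54.05 kip and R_A = 66 − 54.05 = 11.95 kip.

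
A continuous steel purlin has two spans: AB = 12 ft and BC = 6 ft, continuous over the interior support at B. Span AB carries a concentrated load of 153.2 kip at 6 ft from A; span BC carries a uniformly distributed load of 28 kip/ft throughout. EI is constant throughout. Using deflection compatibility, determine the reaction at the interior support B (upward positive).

R_B = 228.6 kip

Insert a hinge at B; M_B is the redundant, and each span becomes simply supported.
End slopes at the hinge B, treating each span as simply supported:
  span AB: point load 153.2 at a = 6: Pab(L + a)/(6LEI) = 1379/EI
  span BC: UDL 28: wL³/(24EI) = 252/EI
  relative rotation θ_0 = (1379 + 252)/EI = 1631/EI
A unit hogging moment at B produces rotation L₁/(3EI) + L₂/(3EI) = 6/EI.
Slope continuity at B: θ_0 = M_B·6/EI, so M_B = 1631/6 = 271.8 kip·ft (hogging).
Span AB, ΣM about A with M_B applied at B: R_B^{AB}·12 = 919.2 + 271.8, so R_B^{AB} = 99.25 kip and R_A = 153.2 − 99.25 = 53.95 kip.
Span BC, ΣM about C: R_B^{BC}·6 = 504 + 271.8, so R_B^{BC} = 129.3 kip and R_C = 168 − 129.3 = 38.7 kip.
R_B = 99.25 + 129.3 = 228.6 kip.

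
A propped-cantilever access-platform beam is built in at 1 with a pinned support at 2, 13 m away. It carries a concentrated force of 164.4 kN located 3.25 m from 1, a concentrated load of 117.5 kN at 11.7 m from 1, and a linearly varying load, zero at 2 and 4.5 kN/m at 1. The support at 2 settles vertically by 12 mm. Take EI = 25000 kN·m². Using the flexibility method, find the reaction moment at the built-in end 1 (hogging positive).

M_1 = 482.3 kN·m

Take the reaction at 2 as the redundant and release it; the primary structure is a cantilever fixed at 1.
Deflection at 2 on the released cantilever, summing each load's contribution:
  point load 164.4 at a = 3.25: Pa²(3L − a)/(6EI) = 10346/EI
  point load 117.5 at a = 11.7: Pa²(3L − a)/(6EI) = 73185/EI
  triangular load, peak 4.5 at the fixed end: w₀L⁴/(30EI) = 4284/EI
  δ_0 = 87815/EI
Flexibility coefficient — unit upward force at 2: δ_{22} = L³/(3EI) = 732.3/EI.
With EI = 25000 kN·m²: δ_0 = 3.5126 m and δ_{22} = 0.029293 m/kN.
Compatibility — the beam at 2 must follow the support down by 0.012 m: δ_0 − R_2·δ_{22} = 0.012, so R_2 = (3.5126 − 0.012)/0.029293 = 119.5 kN.
Moment equilibrium about 1: M_1 = Σ(load moments about 1) − R_2·L = 2036 − 119.5×13 = 482.3 kN·m.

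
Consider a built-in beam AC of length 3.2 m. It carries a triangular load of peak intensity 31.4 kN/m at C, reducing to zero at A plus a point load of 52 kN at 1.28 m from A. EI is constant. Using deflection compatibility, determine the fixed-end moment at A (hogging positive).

Take the two fixed-end moments M_A, M_C as redundants; the released structure is the simple span AC.
On the primary (simply-supported) span, the end slopes from the loading are:
  at A: triangular load, peak 31.4: 7w₀L³/(360EI) = 20.01/EI
  at C: triangular load, peak 31.4: w₀L³/(45EI) = 22.86/EI
  at A: point load 52 at a = 1.28: Pab(L + b)/(6LEI) = 34.08/EI
  at C: point load 52 at a = 1.28: Pab(L + a)/(6LEI) = 29.82/EI
  θ_A0 = 54.09/EI,  θ_C0 = 52.68/EI
Flexibility coefficients: a unit moment at one end gives L/(3EI) there and L/(6EI) at the far end, so f₁₁ = f₂₂ = 1.067/EI and f₁₂ = f₂₁ = 0.5333/EI.
Compatibility — zero rotation at each built-in end:
  1.067 M_A + 0.5333 M_C = 54.09
  0.5333 M_A + 1.067 M_C = 52.68
Solving the pair gives M_A = 34.68 kN·m and M_C = 32.05 kN·m (hogging).

M_A = 34.68 kN·m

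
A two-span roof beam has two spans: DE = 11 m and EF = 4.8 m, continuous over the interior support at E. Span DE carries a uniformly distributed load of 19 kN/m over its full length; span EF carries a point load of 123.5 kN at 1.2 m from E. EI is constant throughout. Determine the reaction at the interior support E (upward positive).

Take M_E as the redundant. Released structure: two simple spans DE and EF with a hinge at E.
Discontinuity in slope at E on the released structure — sum the simple-span end rotations:
  span DE: UDL 19: wL³/(24EI) = 1054/EI
  span EF: point load 123.5 at a = 1.2: Pab(L + b)/(6LEI) = 155.6/EI
  relative rotation θ_0 = (1054 + 155.6)/EI = 1209/EI
A unit hogging moment at E produces rotation L₁/(3EI) + L₂/(3EI) = 5.267/EI.
Compatibility: M_E·(L₁+L₂)/(3EI) = θ_0, giving M_E = 229.6 kN·m (hogging).
Span DE, ΣM about D with M_E applied at E: R_E^{DE}·11 = 1150 + 229.6, so R_E^{DE} = 125.4 kN and R_D = 209 − 125.4 = 83.63 kN.
Span EF, ΣM about F: R_E^{EF}·4.8 = 444.6 + 229.6, so R_E^{EF} = 140.5 kN and R_F = 123.5 − 140.5 = -16.96 kN.
R_E = 125.4 + 140.5 = 265.8 kN.

R_E = 265.8 kN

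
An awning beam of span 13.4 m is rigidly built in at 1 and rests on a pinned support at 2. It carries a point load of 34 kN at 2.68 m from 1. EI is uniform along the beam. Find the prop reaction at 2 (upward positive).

Release the roller at 2. Primary structure: cantilever fixed at 1.
Free-end deflection of the primary structure under the applied loading (downward +):
  point load 34 at a = 2.68: Pa²(3L − a)/(6EI) = 1527/EI
Tip deflection under a unit load at 2: L³/(3EI) = 802/EI.
Compatibility at 2: δ_0 − R_2·δ_{22} = 0, so R_2 = 1527/802 = 1.904 kN.

R_2 = 1.904 kN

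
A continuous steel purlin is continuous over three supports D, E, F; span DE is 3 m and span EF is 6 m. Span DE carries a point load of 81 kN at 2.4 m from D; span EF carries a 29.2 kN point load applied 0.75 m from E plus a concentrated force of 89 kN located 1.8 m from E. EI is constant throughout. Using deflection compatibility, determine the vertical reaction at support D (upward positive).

Insert a hinge at E; M_E is the redundant, and each span becomes simply supported.
Discontinuity in slope at E on the released structure — sum the simple-span end rotations:
  span DE: point load 81 at a = 2.4: Pab(L + a)/(6LEI) = 34.99/EI
  span EF: point load 29.2 at a = 0.75: Pab(L + b)/(6LEI) = 35.93/EI
  span EF: point load 89 at a = 1.8: Pab(L + b)/(6LEI) = 190.6/EI
  relative rotation θ_0 = (34.99 + 226.6)/EI = 261.6/EI
A unit hogging moment at E produces rotation L₁/(3EI) + L₂/(3EI) = 3/EI.
Slope continuity at E: θ_0 = M_E·3/EI, so M_E = 261.6/3 = 87.19 kN·m (hogging).
Span DE, ΣM about D with M_E applied at E: R_E^{DE}·3 = 194.4 + 87.19, so R_E^{DE} = 93.86 kN and R_D = 81 − 93.86 = -12.86 kN.

R_D = -12.86 kN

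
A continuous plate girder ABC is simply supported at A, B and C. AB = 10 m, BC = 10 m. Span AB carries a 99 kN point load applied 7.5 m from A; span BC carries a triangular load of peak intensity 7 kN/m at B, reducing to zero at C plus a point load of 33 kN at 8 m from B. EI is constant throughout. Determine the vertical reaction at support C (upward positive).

R_C = 26.03 kN

Insert a hinge at B; M_B is the redundant, and each span becomes simply supported.
Rotations at B on the released spans (each span's end-slope, ×1/EI):
  span AB: point load 99 at a = 7.5: Pab(L + a)/(6LEI) = 541.4/EI
  span BC: triangular load, peak 7: w₀L³/(45EI) = 155.6/EI
  span BC: point load 33 at a = 8: Pab(L + b)/(6LEI) = 105.6/EI
  relative rotation θ_0 = (541.4 + 261.2)/EI = 802.6/EI
A unit hogging moment at B produces rotation L₁/(3EI) + L₂/(3EI) = 6.667/EI.
Compatibility: M_B·(L₁+L₂)/(3EI) = θ_0, giving M_B = 120.4 kN·m (hogging).
Span BC, ΣM about C: R_B^{BC}·10 = 299.3 + 120.4, so R_B^{BC} = 41.97 kN and R_C = 68 − 41.97 = 26.03 kN.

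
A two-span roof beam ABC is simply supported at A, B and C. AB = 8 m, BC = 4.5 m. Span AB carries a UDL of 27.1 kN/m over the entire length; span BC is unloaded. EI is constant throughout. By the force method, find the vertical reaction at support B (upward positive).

Insert a hinge at B; M_B is the redundant, and each span becomes simply supported.
End slopes at the hinge B, treating each span as simply supported:
  span AB: UDL 27.1: wL³/(24EI) = 578.1/EI
  relative rotation θ_0 = (578.1 + 0)/EI = 578.1/EI
A unit hogging moment at B produces rotation L₁/(3EI) + L₂/(3EI) = 4.167/EI.
Compatibility: M_B·(L₁+L₂)/(3EI) = θ_0, giving M_B = 138.8 kN·m (hogging).
Span AB, ΣM about A with M_B applied at B: R_B^{AB}·8 = 867.2 + 138.8, so R_B^{AB} = 125.7 kN and R_A = 216.8 − 125.7 = 91.06 kN.
Span BC, ΣM about C: R_B^{BC}·4.5 = 0 + 138.8, so R_B^{BC} = 30.83 kN and R_C = 0 − 30.83 = -30.83 kN.
R_B = 125.7 + 30.83 = 156.6 kN.

R_B = 156.6 kN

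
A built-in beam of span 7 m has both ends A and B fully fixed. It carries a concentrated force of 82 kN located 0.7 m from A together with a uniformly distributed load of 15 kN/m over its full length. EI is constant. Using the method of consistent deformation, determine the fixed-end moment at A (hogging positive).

M_A = 107.7 kN·m

Take the two fixed-end moments M_A, M_B as redundants; the released structure is the simple span AB.
On the primary (simply-supported) span, the end slopes from the loading are:
  at A: point load 82 at a = 0.7: Pab(L + b)/(6LEI) = 114.5/EI
  at B: point load 82 at a = 0.7: Pab(L + a)/(6LEI) = 66.3/EI
  at A: UDL 15: wL³/(24EI) = 214.4/EI
  at B: UDL 15: wL³/(24EI) = 214.4/EI
  θ_A0 = 328.9/EI,  θ_B0 = 280.7/EI
Flexibility coefficients: a unit moment at one end gives L/(3EI) there and L/(6EI) at the far end, so f₁₁ = f₂₂ = 2.333/EI and f₁₂ = f₂₁ = 1.167/EI.
Compatibility — zero rotation at each built-in end:
  2.333 M_A + 1.167 M_B = 328.9
  1.167 M_A + 2.333 M_B = 280.7
Solving the pair gives M_A = 107.7 kN·m and M_B = 66.42 kN·m (hogging).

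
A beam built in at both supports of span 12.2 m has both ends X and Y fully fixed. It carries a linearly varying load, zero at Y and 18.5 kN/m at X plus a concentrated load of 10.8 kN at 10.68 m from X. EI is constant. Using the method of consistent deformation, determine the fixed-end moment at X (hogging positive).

M_X = 139.5 kN·m

Release both end moments; the primary structure is a simply-supported span XY with redundants M_X and M_Y.
End rotations of the released simple span under the applied load (×1/EI):
  at X: triangular load, peak 18.5: w₀L³/(45EI) = 746.5/EI
  at Y: triangular load, peak 18.5: 7w₀L³/(360EI) = 653.2/EI
  at X: point load 10.8 at a = 10.68: Pab(L + b)/(6LEI) = 32.86/EI
  at Y: point load 10.8 at a = 10.68: Pab(L + a)/(6LEI) = 54.8/EI
  θ_X0 = 779.4/EI,  θ_Y0 = 708/EI
Flexibility coefficients: a unit moment at one end gives L/(3EI) there and L/(6EI) at the far end, so f₁₁ = f₂₂ = 4.067/EI and f₁₂ = f₂₁ = 2.033/EI.
Compatibility — zero rotation at each built-in end:
  4.067 M_X + 2.033 M_Y = 779.4
  2.033 M_X + 4.067 M_Y = 708
Solving the pair gives M_X = 139.5 kN·m and M_Y = 104.4 kN·m (hogging).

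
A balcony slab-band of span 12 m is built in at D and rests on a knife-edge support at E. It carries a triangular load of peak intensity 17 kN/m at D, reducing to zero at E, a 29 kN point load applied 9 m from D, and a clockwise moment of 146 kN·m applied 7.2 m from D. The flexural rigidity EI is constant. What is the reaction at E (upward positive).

Release the roller at E. Primary structure: cantilever fixed at D.
Deflection at E on the released cantilever, summing each load's contribution:
  triangular load, peak 17 at the fixed end: w₀L⁴/(30EI) = 11750/EI
  point load 29 at a = 9: Pa²(3L − a)/(6EI) = 10570/EI
  clockwise couple 146 at a = 7.2: M₀a(2L − a)/(2EI) = 8830/EI
  δ_0 = 31151/EI
Flexibility coefficient — unit upward force at E: δ_{EE} = L³/(3EI) = 576/EI.
The prop prevents deflection at E: R_E = δ_0/δ_{EE} = 31151/576 = 54.08 kN.

R_E = 54.08 kN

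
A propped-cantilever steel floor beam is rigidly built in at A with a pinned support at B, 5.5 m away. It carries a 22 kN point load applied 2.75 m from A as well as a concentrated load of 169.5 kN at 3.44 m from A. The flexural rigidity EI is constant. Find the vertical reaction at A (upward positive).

Choose R_B as the redundant. The primary structure is the cantilever fixed at A.
Deflection at B on the released cantilever, summing each load's contribution:
  point load 22 at a = 2.75: Pa²(3L − a)/(6EI) = 381.3/EI
  point load 169.5 at a = 3.44: Pa²(3L − a)/(6EI) = 4366/EI
  δ_0 = 4747/EI
Tip deflection under a unit load at B: L³/(3EI) = 55.46/EI.
Compatibility at B: δ_0 − R_B·δ_{BB} = 0, so R_B = 4747/55.46 = 85.6 kN.
Vertical equilibrium: R_A = ΣP − R_B = 191.5 − 85.6 = 105.9 kN.

R_A = 105.9 kN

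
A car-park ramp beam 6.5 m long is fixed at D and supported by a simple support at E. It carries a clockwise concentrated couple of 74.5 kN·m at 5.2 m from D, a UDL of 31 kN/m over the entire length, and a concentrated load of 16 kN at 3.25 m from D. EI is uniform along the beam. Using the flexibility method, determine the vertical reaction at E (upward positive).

R_E = 97.07 kN

Take the reaction at E as the redundant and release it; the primary structure is a cantilever fixed at D.
Deflection at E on the released cantilever, summing each load's contribution:
  clockwise couple 74.5 at a = 5.2: M₀a(2L − a)/(2EI) = 1511/EI
  UDL 31: wL⁴/(8EI) = 6917/EI
  point load 16 at a = 3.25: Pa²(3L − a)/(6EI) = 457.7/EI
  δ_0 = 8886/EI
Flexibility coefficient — unit upward force at E: δ_{EE} = L³/(3EI) = 91.54/EI.
The prop prevents deflection at E: R_E = δ_0/δ_{EE} = 8886/91.54 = 97.07 kN.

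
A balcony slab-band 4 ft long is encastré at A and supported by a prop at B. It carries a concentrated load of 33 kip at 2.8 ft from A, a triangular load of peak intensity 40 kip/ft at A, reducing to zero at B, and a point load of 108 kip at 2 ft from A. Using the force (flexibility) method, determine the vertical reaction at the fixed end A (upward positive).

R_A = 152.7 kip

Release the roller at B. Primary structure: cantilever fixed at A.
Downward deflection at the released point B due to the loads:
  point load 33 at a = 2.8: Pa²(3L − a)/(6EI) = 396.7/EI
  triangular load, peak 40 at the fixed end: w₀L⁴/(30EI) = 341.3/EI
  point load 108 at a = 2: Pa²(3L − a)/(6EI) = 720/EI
  δ_0 = 1458/EI
Flexibility coefficient — unit upward force at B: δ_{BB} = L³/(3EI) = 21.33/EI.
The prop prevents deflection at B: R_B = δ_0/δ_{BB} = 1458/21.33 = 68.35 kip.
Vertical equilibrium: R_A = ΣP − R_B = 221 − 68.35 = 152.7 kip.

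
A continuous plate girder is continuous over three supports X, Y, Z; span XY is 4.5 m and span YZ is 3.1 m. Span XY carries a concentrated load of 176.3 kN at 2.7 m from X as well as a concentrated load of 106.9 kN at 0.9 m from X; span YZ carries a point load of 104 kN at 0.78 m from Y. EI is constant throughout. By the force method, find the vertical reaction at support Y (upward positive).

Insert a hinge at Y; M_Y is the redundant, and each span becomes simply supported.
End slopes at the hinge Y, treating each span as simply supported:
  span XY: point load 176.3 at a = 2.7: Pab(L + a)/(6LEI) = 228.5/EI
  span XY: point load 106.9 at a = 0.9: Pab(L + a)/(6LEI) = 69.27/EI
  span YZ: point load 104 at a = 0.78: Pab(L + b)/(6LEI) = 54.84/EI
  relative rotation θ_0 = (297.8 + 54.84)/EI = 352.6/EI
A unit hogging moment at Y produces rotation L₁/(3EI) + L₂/(3EI) = 2.533/EI.
Slope continuity at Y: θ_0 = M_Y·2.533/EI, so M_Y = 352.6/2.533 = 139.2 kN·m (hogging).
Span XY, ΣM about X with M_Y applied at Y: R_Y^{XY}·4.5 = 572.2 + 139.2, so R_Y^{XY} = 158.1 kN and R_X = 283.2 − 158.1 = 125.1 kN.
Span YZ, ΣM about Z: R_Y^{YZ}·3.1 = 241.3 + 139.2, so R_Y^{YZ} = 122.7 kN and R_Z = 104 − 122.7 = -18.73 kN.
R_Y = 158.1 + 122.7 = 280.8 kN.

R_Y = 280.8 kN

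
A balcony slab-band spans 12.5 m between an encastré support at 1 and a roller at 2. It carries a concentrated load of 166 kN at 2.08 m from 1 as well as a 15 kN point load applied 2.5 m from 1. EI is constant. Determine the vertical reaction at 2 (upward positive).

Release the roller at 2. Primary structure: cantilever fixed at 1.
Primary-structure tip deflection at 2 by superposition:
  point load 166 at a = 2.08: Pa²(3L − a)/(6EI) = 4240/EI
  point load 15 at a = 2.5: Pa²(3L − a)/(6EI) = 546.9/EI
  δ_0 = 4787/EI
Tip deflection under a unit load at 2: L³/(3EI) = 651/EI.
The prop prevents deflection at 2: R_2 = δ_0/δ_{22} = 4787/651 = 7.352 kN.

R_2 = 7.352 kN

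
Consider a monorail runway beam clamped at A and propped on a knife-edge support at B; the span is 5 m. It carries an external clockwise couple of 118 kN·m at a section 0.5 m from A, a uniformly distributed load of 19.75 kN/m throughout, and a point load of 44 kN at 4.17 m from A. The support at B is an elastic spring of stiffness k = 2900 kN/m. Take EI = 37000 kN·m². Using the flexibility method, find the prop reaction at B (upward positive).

R_B = 58.87 kN

Release the roller at B. Primary structure: cantilever fixed at A.
Downward deflection at the released point B due to the loads:
  clockwise couple 118 at a = 0.5: M₀a(2L − a)/(2EI) = 280.2/EI
  UDL 19.75: wL⁴/(8EI) = 1543/EI
  point load 44 at a = 4.17: Pa²(3L − a)/(6EI) = 1381/EI
  δ_0 = 3204/EI
Flexibility coefficient — unit upward force at B: δ_{BB} = L³/(3EI) = 41.67/EI.
With EI = 37000 kN·m²: δ_0 = 0.086601 m and δ_{BB} = 0.001126 m/kN.
Compatibility — the spring shortens by R_B/k under the reaction it provides: δ_0 − R_B·δ_{BB} = R_B/k. With 1/k = 0.000345 m/kN, R_B = δ_0 / (δ_{BB} + 1/k) = 0.086601 / (0.001126 + 0.000345) = 58.87 kN.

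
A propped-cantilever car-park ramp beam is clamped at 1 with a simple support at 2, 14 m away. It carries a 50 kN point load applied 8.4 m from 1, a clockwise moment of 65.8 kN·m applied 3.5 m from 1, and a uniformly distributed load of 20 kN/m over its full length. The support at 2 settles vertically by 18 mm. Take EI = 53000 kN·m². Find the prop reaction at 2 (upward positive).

Remove the prop at 2; the released (primary) structure is a cantilever built in at 1.
Primary-structure tip deflection at 2 by superposition:
  point load 50 at a = 8.4: Pa²(3L − a)/(6EI) = 19757/EI
  clockwise couple 65.8 at a = 3.5: M₀a(2L − a)/(2EI) = 2821/EI
  UDL 20: wL⁴/(8EI) = 96040/EI
  δ_0 = 118618/EI
Tip deflection under a unit load at 2: L³/(3EI) = 914.7/EI.
With EI = 53000 kN·m²: δ_0 = 2.2381 m and δ_{22} = 0.017258 m/kN.
Compatibility — the beam at 2 must follow the support down by 0.018 m: δ_0 − R_2·δ_{22} = 0.018, so R_2 = (2.2381 − 0.018)/0.017258 = 128.6 kN.

R_2 = 128.6 kN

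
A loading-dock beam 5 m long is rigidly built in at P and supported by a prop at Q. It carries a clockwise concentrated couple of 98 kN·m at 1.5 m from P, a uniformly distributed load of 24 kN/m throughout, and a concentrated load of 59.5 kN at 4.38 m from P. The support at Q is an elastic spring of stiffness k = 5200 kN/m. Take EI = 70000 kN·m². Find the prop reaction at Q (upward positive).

Release the roller at Q. Primary structure: cantilever fixed at P.
Downward deflection at the released point Q due to the loads:
  clockwise couple 98 at a = 1.5: M₀a(2L − a)/(2EI) = 624.8/EI
  UDL 24: wL⁴/(8EI) = 1875/EI
  point load 59.5 at a = 4.38: Pa²(3L − a)/(6EI) = 2020/EI
  δ_0 = 4520/EI
Flexibility coefficient — unit upward force at Q: δ_{QQ} = L³/(3EI) = 41.67/EI.
With EI = 70000 kN·m²: δ_0 = 0.064574 m and δ_{QQ} = 0.000595 m/kN.
Compatibility — the spring shortens by R_Q/k under the reaction it provides: δ_0 − R_Q·δ_{QQ} = R_Q/k. With 1/k = 0.000192 m/kN, R_Q = δ_0 / (δ_{QQ} + 1/k) = 0.064574 / (0.000595 + 0.000192) = 81.99 kN.

R_Q = 81.99 kN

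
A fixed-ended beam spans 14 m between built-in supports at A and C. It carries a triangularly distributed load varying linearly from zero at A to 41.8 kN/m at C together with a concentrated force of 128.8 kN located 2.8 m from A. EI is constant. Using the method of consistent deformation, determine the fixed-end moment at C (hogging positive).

M_C = 467.3 kN·m

Release both end moments; the primary structure is a simply-supported span AC with redundants M_A and M_C.
On the primary (simply-supported) span, the end slopes from the loading are:
  at A: triangular load, peak 41.8: 7w₀L³/(360EI) = 2230/EI
  at C: triangular load, peak 41.8: w₀L³/(45EI) = 2549/EI
  at A: point load 128.8 at a = 2.8: Pab(L + b)/(6LEI) = 1212/EI
  at C: point load 128.8 at a = 2.8: Pab(L + a)/(6LEI) = 807.8/EI
  θ_A0 = 3442/EI,  θ_C0 = 3357/EI
Flexibility coefficients: a unit moment at one end gives L/(3EI) there and L/(6EI) at the far end, so f₁₁ = f₂₂ = 4.667/EI and f₁₂ = f₂₁ = 2.333/EI.
Compatibility — zero rotation at each built-in end:
  4.667 M_A + 2.333 M_C = 3442
  2.333 M_A + 4.667 M_C = 3357
Solving the pair gives M_A = 503.9 kN·m and M_C = 467.3 kN·m (hogging).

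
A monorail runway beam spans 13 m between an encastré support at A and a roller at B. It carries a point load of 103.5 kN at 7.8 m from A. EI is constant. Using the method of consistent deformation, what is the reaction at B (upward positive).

Release the roller at B. Primary structure: cantilever fixed at A.
Deflection at B on the released cantilever, summing each load's contribution:
  point load 103.5 at a = 7.8: Pa²(3L − a)/(6EI) = 32744/EI
Flexibility coefficient — unit upward force at B: δ_{BB} = L³/(3EI) = 732.3/EI.
Compatibility at B: δ_0 − R_B·δ_{BB} = 0, so R_B = 32744/732.3 = 44.71 kN.

R_B = 44.71 kN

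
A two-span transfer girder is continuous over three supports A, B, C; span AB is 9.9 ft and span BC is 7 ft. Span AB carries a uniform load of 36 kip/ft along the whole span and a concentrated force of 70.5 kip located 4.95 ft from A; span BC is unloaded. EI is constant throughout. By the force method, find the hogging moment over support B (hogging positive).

Release continuity at B by inserting a hinge; the redundant is the internal moment M_B. The primary structure is two simply-supported spans AB and BC.
Discontinuity in slope at B on the released structure — sum the simple-span end rotations:
  span AB: UDL 36: wL³/(24EI) = 1455/EI
  span AB: point load 70.5 at a = 4.95: Pab(L + a)/(6LEI) = 431.9/EI
  relative rotation θ_0 = (1887 + 0)/EI = 1887/EI
A unit hogging moment at B produces rotation L₁/(3EI) + L₂/(3EI) = 5.633/EI.
Compatibility: M_B·(L₁+L₂)/(3EI) = θ_0, giving M_B = 335 kip·ft (hogging).

M_B = 335 kip·ft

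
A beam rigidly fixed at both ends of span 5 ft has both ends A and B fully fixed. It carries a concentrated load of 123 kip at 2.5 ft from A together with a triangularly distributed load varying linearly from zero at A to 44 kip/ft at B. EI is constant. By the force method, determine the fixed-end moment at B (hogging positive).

M_B = 131.9 kip·ft

Take the two fixed-end moments M_A, M_B as redundants; the released structure is the simple span AB.
End rotations of the released simple span under the applied load (×1/EI):
  at A: point load 123 at a = 2.5: Pab(L + b)/(6LEI) = 192.2/EI
  at B: point load 123 at a = 2.5: Pab(L + a)/(6LEI) = 192.2/EI
  at A: triangular load, peak 44: 7w₀L³/(360EI) = 106.9/EI
  at B: triangular load, peak 44: w₀L³/(45EI) = 122.2/EI
  θ_A0 = 299.1/EI,  θ_B0 = 314.4/EI
Flexibility coefficients: a unit moment at one end gives L/(3EI) there and L/(6EI) at the far end, so f₁₁ = f₂₂ = 1.667/EI and f₁₂ = f₂₁ = 0.8333/EI.
Compatibility — zero rotation at each built-in end:
  1.667 M_A + 0.8333 M_B = 299.1
  0.8333 M_A + 1.667 M_B = 314.4
Solving the pair gives M_A = 113.5 kip·ft and M_B = 131.9 kip·ft (hogging).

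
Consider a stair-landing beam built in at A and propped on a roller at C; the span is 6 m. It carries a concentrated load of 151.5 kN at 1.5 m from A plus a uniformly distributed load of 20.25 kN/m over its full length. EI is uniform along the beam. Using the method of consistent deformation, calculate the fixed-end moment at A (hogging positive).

Take the reaction at C as the redundant and release it; the primary structure is a cantilever fixed at A.
Deflection at C on the released cantilever, summing each load's contribution:
  point load 151.5 at a = 1.5: Pa²(3L − a)/(6EI) = 937.4/EI
  UDL 20.25: wL⁴/(8EI) = 3280/EI
  δ_0 = 4218/EI
Tip deflection under a unit load at C: L³/(3EI) = 72/EI.
The prop prevents deflection at C: R_C = δ_0/δ_{CC} = 4218/72 = 58.58 kN.
Moment equilibrium about A: M_A = Σ(load moments about A) − R_C·L = 591.8 − 58.58×6 = 240.3 kN·m.

M_A = 240.3 kN·m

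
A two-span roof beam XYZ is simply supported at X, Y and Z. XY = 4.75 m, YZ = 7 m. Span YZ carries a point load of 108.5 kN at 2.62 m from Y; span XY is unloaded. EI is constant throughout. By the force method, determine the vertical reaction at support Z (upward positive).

Insert a hinge at Y; M_Y is the redundant, and each span becomes simply supported.
End slopes at the hinge Y, treating each span as simply supported:
  span YZ: point load 108.5 at a = 2.62: Pab(L + b)/(6LEI) = 337.4/EI
  relative rotation θ_0 = (0 + 337.4)/EI = 337.4/EI
A unit hogging moment at Y produces rotation L₁/(3EI) + L₂/(3EI) = 3.917/EI.
Slope continuity at Y: θ_0 = M_Y·3.917/EI, so M_Y = 337.4/3.917 = 86.14 kN·m (hogging).
Span YZ, ΣM about Z: R_Y^{YZ}·7 = 475.2 + 86.14, so R_Y^{YZ} = 80.2 kN and R_Z = 108.5 − 80.2 = 28.3 kN.

R_Z = 28.3 kN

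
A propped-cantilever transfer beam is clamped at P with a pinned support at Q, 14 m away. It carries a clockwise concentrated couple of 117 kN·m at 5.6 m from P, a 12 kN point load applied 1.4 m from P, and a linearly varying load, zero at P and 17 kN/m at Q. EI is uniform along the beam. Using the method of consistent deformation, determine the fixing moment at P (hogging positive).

M_P = 213.4 kN·m

Choose R_Q as the redundant. The primary structure is the cantilever fixed at P.
Downward deflection at the released point Q due to the loads:
  clockwise couple 117 at a = 5.6: M₀a(2L − a)/(2EI) = 7338/EI
  point load 12 at a = 1.4: Pa²(3L − a)/(6EI) = 159.2/EI
  triangular load, peak 17 at the free end: 11w₀L⁴/(120EI) = 59865/EI
  δ_0 = 67362/EI
Tip deflection under a unit load at Q: L³/(3EI) = 914.7/EI.
The prop prevents deflection at Q: R_Q = δ_0/δ_{QQ} = 67362/914.7 = 73.65 kN.
Moment equilibrium about P: M_P = Σ(load moments about P) − R_Q·L = 1244 − 73.65×14 = 213.4 kN·m.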